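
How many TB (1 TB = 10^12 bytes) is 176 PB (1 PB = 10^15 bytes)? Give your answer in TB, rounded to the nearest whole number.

176,000 TB

176 PB = 176 × 10^15 bytes = 176,000,000,000,000,000 bytes
1 TB = 10^12 bytes = 1,000,000,000,000 bytes
176,000,000,000,000,000 / 1,000,000,000,000 = 176,000 TB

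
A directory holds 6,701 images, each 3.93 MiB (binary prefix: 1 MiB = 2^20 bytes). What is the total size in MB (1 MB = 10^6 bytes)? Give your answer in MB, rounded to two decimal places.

27,614.18 MB

Total = 6,701 × 3.93 MiB = 26334.93 MiB
= 26334.93 × 1,048,576 bytes = 27,614,175,559.68 bytes
1 MB = 1,000,000 bytes
27,614,175,559.68 / 1,000,000 = 27,614.18 MB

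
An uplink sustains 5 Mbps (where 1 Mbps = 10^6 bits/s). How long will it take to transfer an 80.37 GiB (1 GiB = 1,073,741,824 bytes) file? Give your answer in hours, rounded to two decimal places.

38.35 hours

80.37 GiB = 86,296,630,394.88 bytes = 690,373,043,159.04 bits
5 Mbps = 5,000,000 bits/s
time = 690,373,043,159.04 / 5,000,000 = 138,074.6086 s
138,074.6086 s / 3600 = 38.35 hours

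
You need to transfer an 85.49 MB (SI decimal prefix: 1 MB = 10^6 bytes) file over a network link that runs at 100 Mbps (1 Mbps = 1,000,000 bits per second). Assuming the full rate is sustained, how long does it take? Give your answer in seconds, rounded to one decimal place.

6.8 seconds

85.49 MB = 85,490,000 bytes = 683,920,000 bits
100 Mbps = 100,000,000 bits/s
time = 683,920,000 / 100,000,000 = 6.8 s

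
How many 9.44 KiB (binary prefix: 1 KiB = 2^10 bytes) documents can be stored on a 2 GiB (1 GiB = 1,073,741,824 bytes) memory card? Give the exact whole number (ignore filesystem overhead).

Capacity: 2 GiB = 2,147,483,648 bytes
Per item: 9.44 KiB = 9,666.56 bytes
⌊2,147,483,648 / 9,666.56⌋ = 222,155

222,155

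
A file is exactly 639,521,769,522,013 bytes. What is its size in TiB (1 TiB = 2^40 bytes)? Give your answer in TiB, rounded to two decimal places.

639,521,769,522,013 bytes given.
1 TiB = 1,099,511,627,776 bytes
639,521,769,522,013 / 1,099,511,627,776 = 581.64 TiB

581.64 TiB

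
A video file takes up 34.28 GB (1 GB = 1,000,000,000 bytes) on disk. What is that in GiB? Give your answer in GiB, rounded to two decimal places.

31.93 GiB

34.28 GB × 1,000,000,000 bytes/GB = 34,280,000,000 bytes
1 GiB = 2^30 bytes = 1,073,741,824 bytes
34,280,000,000 / 1,073,741,824 = 31.93 GiB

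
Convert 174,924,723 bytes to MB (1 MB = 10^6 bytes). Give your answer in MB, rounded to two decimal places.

174.92 MB

174,924,723 bytes given.
1 MB = 1,000,000 bytes
174,924,723 / 1,000,000 = 174.92 MB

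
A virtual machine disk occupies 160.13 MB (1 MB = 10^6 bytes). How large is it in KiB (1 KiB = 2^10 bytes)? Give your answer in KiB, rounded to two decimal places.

160.13 MB = 160.13 × 10^6 bytes = 160,130,000 bytes
1 KiB = 1,024 bytes
160,130,000 / 1,024 = 156,376.95 KiB

156,376.95 KiB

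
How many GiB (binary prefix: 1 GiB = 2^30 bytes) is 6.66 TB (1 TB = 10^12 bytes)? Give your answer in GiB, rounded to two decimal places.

6.66 TB = 6.66 × 10^12 bytes = 6,660,000,000,000 bytes
1 GiB = 1,073,741,824 bytes
6,660,000,000,000 / 1,073,741,824 = 6,202.61 GiB

6,202.61 GiB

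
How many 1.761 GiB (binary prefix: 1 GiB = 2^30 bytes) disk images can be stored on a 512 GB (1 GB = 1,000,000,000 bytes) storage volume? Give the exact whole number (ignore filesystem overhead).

Capacity: 512 GB = 512,000,000,000 bytes
Per item: 1.761 GiB = 1,890,859,352.064 bytes
⌊512,000,000,000 / 1,890,859,352.064⌋ = 270

270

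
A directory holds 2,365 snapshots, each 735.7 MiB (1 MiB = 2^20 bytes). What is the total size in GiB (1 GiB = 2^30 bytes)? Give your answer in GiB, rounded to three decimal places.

1,699.151 GiB

Total = 2,365 × 735.7 MiB = 1739930.5 MiB
= 1739930.5 × 1,048,576 bytes = 1,824,449,363,968 bytes
1 GiB = 1,073,741,824 bytes
1,824,449,363,968 / 1,073,741,824 = 1,699.151 GiB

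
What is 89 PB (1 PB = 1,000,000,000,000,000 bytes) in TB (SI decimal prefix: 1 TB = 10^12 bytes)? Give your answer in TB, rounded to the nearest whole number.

89,000 TB

89 PB = 89 × 10^15 bytes = 89,000,000,000,000,000 bytes
1 TB = 1,000,000,000,000 bytes
89,000,000,000,000,000 / 1,000,000,000,000 = 89,000 TB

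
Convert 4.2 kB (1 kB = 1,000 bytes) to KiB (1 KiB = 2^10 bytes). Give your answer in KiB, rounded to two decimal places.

4.10 KiB

4.2 kB = 4.2 × 10^3 bytes = 4,200 bytes
1 KiB = 2^10 bytes = 1,024 bytes
4,200 / 1,024 = 4.10 KiB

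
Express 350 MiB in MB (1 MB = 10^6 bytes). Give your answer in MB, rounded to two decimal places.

350 MiB × 1,048,576 bytes/MiB = 367,001,600 bytes
1 MB = 10^6 bytes = 1,000,000 bytes
367,001,600 / 1,000,000 = 367.00 MB

367.00 MB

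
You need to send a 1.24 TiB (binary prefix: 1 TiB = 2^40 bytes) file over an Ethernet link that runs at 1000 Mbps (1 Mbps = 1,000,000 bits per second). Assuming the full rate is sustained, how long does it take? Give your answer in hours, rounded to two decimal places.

1.24 TiB = 1,363,394,418,442.24 bytes = 10,907,155,347,537.92 bits
1000 Mbps = 1,000,000,000 bits/s
time = 10,907,155,347,537.92 / 1,000,000,000 = 10,907.1553 s
10,907.1553 s / 3600 = 3.03 hours

3.03 hours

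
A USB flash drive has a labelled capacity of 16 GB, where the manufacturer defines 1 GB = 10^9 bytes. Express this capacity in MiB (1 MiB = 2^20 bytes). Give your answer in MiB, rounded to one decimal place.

15,258.8 MiB

16 GB × 1,000,000,000 bytes/GB = 16,000,000,000 bytes
1 MiB = 1,048,576 bytes
16,000,000,000 / 1,048,576 = 15,258.8 MiB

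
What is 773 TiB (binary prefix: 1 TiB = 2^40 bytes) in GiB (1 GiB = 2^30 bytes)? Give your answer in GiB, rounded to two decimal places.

791,552.00 GiB

773 TiB = 773 × 2^40 bytes = 849,922,488,270,848 bytes
1 GiB = 2^30 bytes = 1,073,741,824 bytes
849,922,488,270,848 / 1,073,741,824 = 791,552.00 GiB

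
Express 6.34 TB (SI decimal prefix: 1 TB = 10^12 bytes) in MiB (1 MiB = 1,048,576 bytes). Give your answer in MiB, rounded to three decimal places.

6,046,295.166 MiB

6.34 TB × 1,000,000,000,000 bytes/TB = 6,340,000,000,000 bytes
1 MiB = 2^20 bytes = 1,048,576 bytes
6,340,000,000,000 / 1,048,576 = 6,046,295.166 MiB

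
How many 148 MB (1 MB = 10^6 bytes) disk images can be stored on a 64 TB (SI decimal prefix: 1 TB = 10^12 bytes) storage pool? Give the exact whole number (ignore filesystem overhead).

432,432

Capacity: 64 TB = 64,000,000,000,000 bytes
Per item: 148 MB = 148,000,000 bytes
⌊64,000,000,000,000 / 148,000,000⌋ = 432,432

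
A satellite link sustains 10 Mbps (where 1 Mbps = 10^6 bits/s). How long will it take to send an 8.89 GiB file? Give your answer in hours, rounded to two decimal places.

8.89 GiB = 9,545,564,815.36 bytes = 76,364,518,522.88 bits
10 Mbps = 10,000,000 bits/s
time = 76,364,518,522.88 / 10,000,000 = 7,636.4519 s
7,636.4519 s / 3600 = 2.12 hours

2.12 hours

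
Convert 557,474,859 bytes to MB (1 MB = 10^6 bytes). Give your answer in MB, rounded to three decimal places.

557,474,859 bytes given.
1 MB = 1,000,000 bytes
557,474,859 / 1,000,000 = 557.475 MB

557.475 MB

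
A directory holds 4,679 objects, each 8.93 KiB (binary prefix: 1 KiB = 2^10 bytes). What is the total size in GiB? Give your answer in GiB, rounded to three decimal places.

0.040 GiB

Total = 4,679 × 8.93 KiB = 41783.47 KiB
= 41783.47 × 1,024 bytes = 42,786,273.28 bytes
1 GiB = 1,073,741,824 bytes
42,786,273.28 / 1,073,741,824 = 0.040 GiB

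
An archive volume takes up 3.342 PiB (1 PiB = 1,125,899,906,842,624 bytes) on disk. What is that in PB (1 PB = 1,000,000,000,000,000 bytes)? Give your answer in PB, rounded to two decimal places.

3.76 PB

3.342 PiB = 3.342 × 2^50 bytes = 3,762,757,488,668,049.408 bytes
1 PB = 1,000,000,000,000,000 bytes
3,762,757,488,668,049.408 / 1,000,000,000,000,000 = 3.76 PB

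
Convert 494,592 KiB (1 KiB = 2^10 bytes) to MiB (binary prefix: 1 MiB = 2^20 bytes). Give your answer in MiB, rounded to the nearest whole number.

483 MiB

494,592 KiB = 494,592 × 2^10 bytes = 506,462,208 bytes
1 MiB = 1,048,576 bytes
506,462,208 / 1,048,576 = 483 MiB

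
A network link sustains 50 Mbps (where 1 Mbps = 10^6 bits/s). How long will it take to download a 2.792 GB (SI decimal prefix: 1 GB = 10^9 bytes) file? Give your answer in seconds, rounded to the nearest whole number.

447 seconds

2.792 GB = 2,792,000,000 bytes = 22,336,000,000 bits
50 Mbps = 50,000,000 bits/s
time = 22,336,000,000 / 50,000,000 = 447 s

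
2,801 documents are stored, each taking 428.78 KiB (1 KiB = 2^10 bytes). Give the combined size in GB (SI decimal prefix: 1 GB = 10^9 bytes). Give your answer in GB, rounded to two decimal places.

1.23 GB

Total = 2,801 × 428.78 KiB = 1201012.78 KiB
= 1201012.78 × 1,024 bytes = 1,229,837,086.72 bytes
1 GB = 1,000,000,000 bytes
1,229,837,086.72 / 1,000,000,000 = 1.23 GB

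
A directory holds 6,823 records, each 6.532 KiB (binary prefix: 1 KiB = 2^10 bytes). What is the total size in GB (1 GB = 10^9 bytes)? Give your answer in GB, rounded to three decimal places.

0.046 GB

Total = 6,823 × 6.532 KiB = 44567.836 KiB
= 44567.836 × 1,024 bytes = 45,637,464.064 bytes
1 GB = 1,000,000,000 bytes
45,637,464.064 / 1,000,000,000 = 0.046 GB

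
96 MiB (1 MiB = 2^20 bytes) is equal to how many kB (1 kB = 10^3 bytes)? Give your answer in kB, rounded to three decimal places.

100,663.296 kB

96 MiB = 96 × 2^20 bytes = 100,663,296 bytes
1 kB = 1,000 bytes
100,663,296 / 1,000 = 100,663.296 kB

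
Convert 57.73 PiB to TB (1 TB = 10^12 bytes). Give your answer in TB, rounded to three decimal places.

64,998.202 TB

57.73 PiB × 1,125,899,906,842,624 bytes/PiB = 64,998,201,622,024,683.52 bytes
1 TB = 10^12 bytes = 1,000,000,000,000 bytes
64,998,201,622,024,683.52 / 1,000,000,000,000 = 64,998.202 TB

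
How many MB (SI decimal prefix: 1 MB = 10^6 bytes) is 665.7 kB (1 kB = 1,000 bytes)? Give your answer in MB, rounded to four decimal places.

665.7 kB = 665.7 × 10^3 bytes = 665,700 bytes
1 MB = 10^6 bytes = 1,000,000 bytes
665,700 / 1,000,000 = 0.6657 MB

0.6657 MB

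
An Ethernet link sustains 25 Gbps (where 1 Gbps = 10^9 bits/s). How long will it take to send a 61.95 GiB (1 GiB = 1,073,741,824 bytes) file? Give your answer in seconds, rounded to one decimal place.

61.95 GiB = 66,518,305,996.8 bytes = 532,146,447,974.4 bits
25 Gbps = 25,000,000,000 bits/s
time = 532,146,447,974.4 / 25,000,000,000 = 21.3 s

21.3 seconds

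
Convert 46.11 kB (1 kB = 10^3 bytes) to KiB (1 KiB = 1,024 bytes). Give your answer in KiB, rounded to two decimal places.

45.03 KiB

46.11 kB = 46.11 × 10^3 bytes = 46,110 bytes
1 KiB = 2^10 bytes = 1,024 bytes
46,110 / 1,024 = 45.03 KiB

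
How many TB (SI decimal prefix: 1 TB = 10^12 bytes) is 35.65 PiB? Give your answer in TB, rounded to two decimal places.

35.65 PiB × 1,125,899,906,842,624 bytes/PiB = 40,138,331,678,939,545.6 bytes
1 TB = 1,000,000,000,000 bytes
40,138,331,678,939,545.6 / 1,000,000,000,000 = 40,138.33 TB

40,138.33 TB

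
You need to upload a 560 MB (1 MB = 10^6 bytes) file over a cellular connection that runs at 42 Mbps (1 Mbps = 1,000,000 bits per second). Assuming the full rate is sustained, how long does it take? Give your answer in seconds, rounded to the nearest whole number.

560 MB = 560,000,000 bytes = 4,480,000,000 bits
42 Mbps = 42,000,000 bits/s
time = 4,480,000,000 / 42,000,000 = 107 s

107 seconds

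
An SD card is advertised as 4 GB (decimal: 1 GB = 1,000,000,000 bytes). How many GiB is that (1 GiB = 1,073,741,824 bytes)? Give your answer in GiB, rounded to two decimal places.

3.73 GiB

4 GB × 1,000,000,000 bytes/GB = 4,000,000,000 bytes
1 GiB = 2^30 bytes = 1,073,741,824 bytes
4,000,000,000 / 1,073,741,824 = 3.73 GiB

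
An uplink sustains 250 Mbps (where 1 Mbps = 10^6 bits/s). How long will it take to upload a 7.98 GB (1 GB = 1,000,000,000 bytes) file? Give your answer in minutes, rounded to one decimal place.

7.98 GB = 7,980,000,000 bytes = 63,840,000,000 bits
250 Mbps = 250,000,000 bits/s
time = 63,840,000,000 / 250,000,000 = 255.36 s
255.36 s / 60 = 4.3 minutes

4.3 minutes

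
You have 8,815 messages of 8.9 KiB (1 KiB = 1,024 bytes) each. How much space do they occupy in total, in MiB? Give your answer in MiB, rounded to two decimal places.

Total = 8,815 × 8.9 KiB = 78453.5 KiB
= 78453.5 × 1,024 bytes = 80,336,384 bytes
1 MiB = 1,048,576 bytes
80,336,384 / 1,048,576 = 76.61 MiB

76.61 MiB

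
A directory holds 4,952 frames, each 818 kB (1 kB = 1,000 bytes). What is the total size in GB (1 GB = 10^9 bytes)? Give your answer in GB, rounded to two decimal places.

Total = 4,952 × 818 kB = 4,050,736 kB
= 4,050,736 × 1,000 bytes = 4,050,736,000 bytes
1 GB = 1,000,000,000 bytes
4,050,736,000 / 1,000,000,000 = 4.05 GB

4.05 GB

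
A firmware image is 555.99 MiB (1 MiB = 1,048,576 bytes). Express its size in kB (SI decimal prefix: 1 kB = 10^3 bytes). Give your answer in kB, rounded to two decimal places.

582,997.77 kB

555.99 MiB = 555.99 × 2^20 bytes = 582,997,770.24 bytes
1 kB = 1,000 bytes
582,997,770.24 / 1,000 = 582,997.77 kB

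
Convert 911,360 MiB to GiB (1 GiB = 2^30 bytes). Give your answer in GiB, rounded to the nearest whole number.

890 GiB

911,360 MiB = 911,360 × 2^20 bytes = 955,630,223,360 bytes
1 GiB = 2^30 bytes = 1,073,741,824 bytes
955,630,223,360 / 1,073,741,824 = 890 GiB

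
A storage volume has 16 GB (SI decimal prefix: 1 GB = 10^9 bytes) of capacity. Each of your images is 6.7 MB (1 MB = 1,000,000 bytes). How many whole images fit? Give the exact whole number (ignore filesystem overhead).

2,388

Capacity: 16 GB = 16,000,000,000 bytes
Per item: 6.7 MB = 6,700,000 bytes
⌊16,000,000,000 / 6,700,000⌋ = 2,388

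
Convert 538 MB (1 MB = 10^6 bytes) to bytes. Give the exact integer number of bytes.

538,000,000 bytes

538 × 1,000,000 = 538,000,000 bytes  (1 MB = 10^6 bytes)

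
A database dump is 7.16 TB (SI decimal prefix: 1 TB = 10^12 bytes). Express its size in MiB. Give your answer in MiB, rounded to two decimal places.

7.16 TB = 7.16 × 10^12 bytes = 7,160,000,000,000 bytes
1 MiB = 1,048,576 bytes
7,160,000,000,000 / 1,048,576 = 6,828,308.11 MiB

6,828,308.11 MiB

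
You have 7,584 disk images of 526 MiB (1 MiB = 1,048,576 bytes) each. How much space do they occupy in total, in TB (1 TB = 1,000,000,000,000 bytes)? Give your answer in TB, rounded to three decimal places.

Total = 7,584 × 526 MiB = 3,989,184 MiB
= 3,989,184 × 1,048,576 bytes = 4,182,962,601,984 bytes
1 TB = 1,000,000,000,000 bytes
4,182,962,601,984 / 1,000,000,000,000 = 4.183 TB

4.183 TB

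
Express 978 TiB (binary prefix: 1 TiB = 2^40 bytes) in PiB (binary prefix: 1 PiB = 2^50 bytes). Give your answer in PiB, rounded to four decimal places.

0.9551 PiB

978 TiB = 978 × 2^40 bytes = 1,075,322,371,964,928 bytes
1 PiB = 2^50 bytes = 1,125,899,906,842,624 bytes
1,075,322,371,964,928 / 1,125,899,906,842,624 = 0.9551 PiB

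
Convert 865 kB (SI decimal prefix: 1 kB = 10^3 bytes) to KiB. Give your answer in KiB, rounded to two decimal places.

844.73 KiB

865 kB = 865 × 10^3 bytes = 865,000 bytes
1 KiB = 1,024 bytes
865,000 / 1,024 = 844.73 KiB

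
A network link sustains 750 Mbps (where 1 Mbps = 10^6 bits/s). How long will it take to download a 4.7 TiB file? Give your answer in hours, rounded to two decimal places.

4.7 TiB = 5,167,704,650,547.2 bytes = 41,341,637,204,377.6 bits
750 Mbps = 750,000,000 bits/s
time = 41,341,637,204,377.6 / 750,000,000 = 55,122.1829 s
55,122.1829 s / 3600 = 15.31 hours

15.31 hours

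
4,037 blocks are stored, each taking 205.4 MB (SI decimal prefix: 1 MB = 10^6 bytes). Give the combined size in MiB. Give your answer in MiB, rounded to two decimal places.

Total = 4,037 × 205.4 MB = 829199.8 MB
= 829199.8 × 1,000,000 bytes = 829,199,800,000 bytes
1 MiB = 1,048,576 bytes
829,199,800,000 / 1,048,576 = 790,786.55 MiB

790,786.55 MiB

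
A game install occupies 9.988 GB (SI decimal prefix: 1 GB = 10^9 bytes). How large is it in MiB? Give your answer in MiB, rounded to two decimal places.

9.988 GB = 9.988 × 10^9 bytes = 9,988,000,000 bytes
1 MiB = 1,048,576 bytes
9,988,000,000 / 1,048,576 = 9,525.30 MiB

9,525.30 MiB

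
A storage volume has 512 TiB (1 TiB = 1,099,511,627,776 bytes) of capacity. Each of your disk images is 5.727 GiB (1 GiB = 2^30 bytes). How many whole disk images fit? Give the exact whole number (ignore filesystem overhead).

91,546

Capacity: 512 TiB = 562,949,953,421,312 bytes
Per item: 5.727 GiB = 6,149,319,426.048 bytes
⌊562,949,953,421,312 / 6,149,319,426.048⌋ = 91,546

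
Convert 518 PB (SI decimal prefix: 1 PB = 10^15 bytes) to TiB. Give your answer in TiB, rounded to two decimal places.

518 PB × 1,000,000,000,000,000 bytes/PB = 518,000,000,000,000,000 bytes
1 TiB = 2^40 bytes = 1,099,511,627,776 bytes
518,000,000,000,000,000 / 1,099,511,627,776 = 471,118.26 TiB

471,118.26 TiB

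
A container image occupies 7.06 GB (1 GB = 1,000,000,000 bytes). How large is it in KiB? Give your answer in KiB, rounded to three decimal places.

6,894,531.250 KiB

7.06 GB = 7.06 × 10^9 bytes = 7,060,000,000 bytes
1 KiB = 1,024 bytes
7,060,000,000 / 1,024 = 6,894,531.250 KiB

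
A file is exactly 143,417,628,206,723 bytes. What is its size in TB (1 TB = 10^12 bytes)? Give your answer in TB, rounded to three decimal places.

143,417,628,206,723 bytes given.
1 TB = 10^12 bytes = 1,000,000,000,000 bytes
143,417,628,206,723 / 1,000,000,000,000 = 143.418 TB

143.418 TB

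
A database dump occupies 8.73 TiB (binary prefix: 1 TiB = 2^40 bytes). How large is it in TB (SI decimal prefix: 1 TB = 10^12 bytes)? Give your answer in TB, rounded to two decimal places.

9.60 TB

8.73 TiB × 1,099,511,627,776 bytes/TiB = 9,598,736,510,484.48 bytes
1 TB = 10^12 bytes = 1,000,000,000,000 bytes
9,598,736,510,484.48 / 1,000,000,000,000 = 9.60 TB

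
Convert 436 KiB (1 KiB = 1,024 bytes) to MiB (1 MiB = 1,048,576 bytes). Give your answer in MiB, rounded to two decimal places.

436 KiB = 436 × 2^10 bytes = 446,464 bytes
1 MiB = 1,048,576 bytes
446,464 / 1,048,576 = 0.43 MiB

0.43 MiB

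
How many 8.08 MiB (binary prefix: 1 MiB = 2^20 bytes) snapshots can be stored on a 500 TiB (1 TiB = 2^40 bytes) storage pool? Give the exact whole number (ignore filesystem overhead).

64,887,128

Capacity: 500 TiB = 549,755,813,888,000 bytes
Per item: 8.08 MiB = 8,472,494.08 bytes
⌊549,755,813,888,000 / 8,472,494.08⌋ = 64,887,128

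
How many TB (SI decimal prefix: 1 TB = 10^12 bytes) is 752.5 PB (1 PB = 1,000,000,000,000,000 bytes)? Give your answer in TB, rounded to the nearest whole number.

752.5 PB × 1,000,000,000,000,000 bytes/PB = 752,500,000,000,000,000 bytes
1 TB = 1,000,000,000,000 bytes
752,500,000,000,000,000 / 1,000,000,000,000 = 752,500 TB

752,500 TB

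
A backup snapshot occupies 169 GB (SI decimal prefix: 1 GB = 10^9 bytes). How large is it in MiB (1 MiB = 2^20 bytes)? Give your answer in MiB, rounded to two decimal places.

169 GB × 1,000,000,000 bytes/GB = 169,000,000,000 bytes
1 MiB = 2^20 bytes = 1,048,576 bytes
169,000,000,000 / 1,048,576 = 161,170.96 MiB

161,170.96 MiB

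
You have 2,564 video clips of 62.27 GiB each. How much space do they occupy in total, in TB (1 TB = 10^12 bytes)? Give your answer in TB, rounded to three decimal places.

Total = 2,564 × 62.27 GiB = 159660.28 GiB
= 159660.28 × 1,073,741,824 bytes = 171,433,920,267,550.72 bytes
1 TB = 1,000,000,000,000 bytes
171,433,920,267,550.72 / 1,000,000,000,000 = 171.434 TB

171.434 TB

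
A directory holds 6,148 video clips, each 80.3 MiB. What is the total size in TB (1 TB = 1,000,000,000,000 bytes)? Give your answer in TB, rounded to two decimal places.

Total = 6,148 × 80.3 MiB = 493684.4 MiB
= 493684.4 × 1,048,576 bytes = 517,665,613,414.4 bytes
1 TB = 1,000,000,000,000 bytes
517,665,613,414.4 / 1,000,000,000,000 = 0.52 TB

0.52 TB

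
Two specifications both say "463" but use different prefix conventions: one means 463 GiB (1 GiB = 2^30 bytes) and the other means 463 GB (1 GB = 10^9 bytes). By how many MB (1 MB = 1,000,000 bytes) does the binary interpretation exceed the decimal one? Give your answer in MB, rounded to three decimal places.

463 GiB = 463 × 1,073,741,824 = 497,142,464,512 bytes
463 GB = 463 × 1,000,000,000 = 463,000,000,000 bytes
difference = 34,142,464,512 bytes
34,142,464,512 / 1,000,000 = 34,142.465 MB

34,142.465 MB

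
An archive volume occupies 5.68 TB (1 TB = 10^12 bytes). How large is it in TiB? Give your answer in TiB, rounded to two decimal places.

5.17 TiB

5.68 TB = 5.68 × 10^12 bytes = 5,680,000,000,000 bytes
1 TiB = 2^40 bytes = 1,099,511,627,776 bytes
5,680,000,000,000 / 1,099,511,627,776 = 5.17 TiB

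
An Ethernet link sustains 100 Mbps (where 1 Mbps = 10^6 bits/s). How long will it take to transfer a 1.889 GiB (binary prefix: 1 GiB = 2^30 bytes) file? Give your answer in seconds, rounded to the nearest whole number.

1.889 GiB = 2,028,298,305.536 bytes = 16,226,386,444.288 bits
100 Mbps = 100,000,000 bits/s
time = 16,226,386,444.288 / 100,000,000 = 162 s

162 seconds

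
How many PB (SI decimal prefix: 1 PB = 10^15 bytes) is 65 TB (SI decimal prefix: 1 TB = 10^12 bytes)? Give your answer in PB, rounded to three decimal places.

65 TB = 65 × 10^12 bytes = 65,000,000,000,000 bytes
1 PB = 1,000,000,000,000,000 bytes
65,000,000,000,000 / 1,000,000,000,000,000 = 0.065 PB

0.065 PB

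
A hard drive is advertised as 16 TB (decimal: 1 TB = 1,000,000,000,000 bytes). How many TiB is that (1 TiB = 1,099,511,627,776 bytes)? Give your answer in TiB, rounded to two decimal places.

16 TB = 16 × 10^12 bytes = 16,000,000,000,000 bytes
1 TiB = 2^40 bytes = 1,099,511,627,776 bytes
16,000,000,000,000 / 1,099,511,627,776 = 14.55 TiB

14.55 TiB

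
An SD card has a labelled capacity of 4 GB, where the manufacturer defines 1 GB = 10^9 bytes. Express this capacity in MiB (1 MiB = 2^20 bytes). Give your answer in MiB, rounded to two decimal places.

3,814.70 MiB

4 GB = 4 × 10^9 bytes = 4,000,000,000 bytes
1 MiB = 1,048,576 bytes
4,000,000,000 / 1,048,576 = 3,814.70 MiB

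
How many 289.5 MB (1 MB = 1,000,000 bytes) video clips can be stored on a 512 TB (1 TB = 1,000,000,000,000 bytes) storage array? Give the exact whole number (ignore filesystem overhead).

Capacity: 512 TB = 512,000,000,000,000 bytes
Per item: 289.5 MB = 289,500,000 bytes
⌊512,000,000,000,000 / 289,500,000⌋ = 1,768,566

1,768,566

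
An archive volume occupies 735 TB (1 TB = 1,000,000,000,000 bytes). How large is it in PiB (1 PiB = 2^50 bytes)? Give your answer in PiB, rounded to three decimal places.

735 TB × 1,000,000,000,000 bytes/TB = 735,000,000,000,000 bytes
1 PiB = 1,125,899,906,842,624 bytes
735,000,000,000,000 / 1,125,899,906,842,624 = 0.653 PiB

0.653 PiB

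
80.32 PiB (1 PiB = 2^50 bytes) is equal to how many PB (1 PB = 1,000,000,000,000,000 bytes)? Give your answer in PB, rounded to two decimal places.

80.32 PiB = 80.32 × 2^50 bytes = 90,432,280,517,599,559.68 bytes
1 PB = 1,000,000,000,000,000 bytes
90,432,280,517,599,559.68 / 1,000,000,000,000,000 = 90.43 PB

90.43 PB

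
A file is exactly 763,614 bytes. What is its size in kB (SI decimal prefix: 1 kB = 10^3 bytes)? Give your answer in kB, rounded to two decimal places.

763,614 bytes given.
1 kB = 10^3 bytes = 1,000 bytes
763,614 / 1,000 = 763.61 kB

763.61 kB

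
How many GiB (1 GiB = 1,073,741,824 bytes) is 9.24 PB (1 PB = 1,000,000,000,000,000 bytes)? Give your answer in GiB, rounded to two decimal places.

9.24 PB = 9.24 × 10^15 bytes = 9,240,000,000,000,000 bytes
1 GiB = 2^30 bytes = 1,073,741,824 bytes
9,240,000,000,000,000 / 1,073,741,824 = 8,605,420.59 GiB

8,605,420.59 GiB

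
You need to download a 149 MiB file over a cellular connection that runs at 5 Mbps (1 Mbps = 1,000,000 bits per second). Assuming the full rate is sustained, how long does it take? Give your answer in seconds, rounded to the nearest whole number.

149 MiB = 156,237,824 bytes = 1,249,902,592 bits
5 Mbps = 5,000,000 bits/s
time = 1,249,902,592 / 5,000,000 = 250 s

250 seconds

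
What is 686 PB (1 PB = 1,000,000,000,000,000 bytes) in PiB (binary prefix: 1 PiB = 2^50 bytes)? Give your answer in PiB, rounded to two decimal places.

609.29 PiB

686 PB × 1,000,000,000,000,000 bytes/PB = 686,000,000,000,000,000 bytes
1 PiB = 1,125,899,906,842,624 bytes
686,000,000,000,000,000 / 1,125,899,906,842,624 = 609.29 PiB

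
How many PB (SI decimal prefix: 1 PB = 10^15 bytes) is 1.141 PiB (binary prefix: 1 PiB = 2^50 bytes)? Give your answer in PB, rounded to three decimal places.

1.285 PB

1.141 PiB × 1,125,899,906,842,624 bytes/PiB = 1,284,651,793,707,433.984 bytes
1 PB = 10^15 bytes = 1,000,000,000,000,000 bytes
1,284,651,793,707,433.984 / 1,000,000,000,000,000 = 1.285 PB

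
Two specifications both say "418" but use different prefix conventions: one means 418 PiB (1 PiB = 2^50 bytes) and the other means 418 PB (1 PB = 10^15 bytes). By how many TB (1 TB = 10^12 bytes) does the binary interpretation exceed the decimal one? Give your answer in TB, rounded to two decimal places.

418 PiB = 418 × 1,125,899,906,842,624 = 470,626,161,060,216,832 bytes
418 PB = 418 × 1,000,000,000,000,000 = 418,000,000,000,000,000 bytes
difference = 52,626,161,060,216,832 bytes
52,626,161,060,216,832 / 1,000,000,000,000 = 52,626.16 TB

52,626.16 TB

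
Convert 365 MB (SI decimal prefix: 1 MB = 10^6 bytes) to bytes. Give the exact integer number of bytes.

365 × 1,000,000 = 365,000,000 bytes  (1 MB = 10^6 bytes)

365,000,000 bytes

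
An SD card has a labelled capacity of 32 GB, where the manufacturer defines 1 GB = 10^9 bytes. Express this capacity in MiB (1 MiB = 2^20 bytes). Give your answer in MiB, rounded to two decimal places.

32 GB = 32 × 10^9 bytes = 32,000,000,000 bytes
1 MiB = 2^20 bytes = 1,048,576 bytes
32,000,000,000 / 1,048,576 = 30,517.58 MiB

30,517.58 MiB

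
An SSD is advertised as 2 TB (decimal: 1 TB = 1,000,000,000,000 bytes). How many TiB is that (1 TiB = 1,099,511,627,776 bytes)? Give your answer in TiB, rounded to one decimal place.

2 TB × 1,000,000,000,000 bytes/TB = 2,000,000,000,000 bytes
1 TiB = 1,099,511,627,776 bytes
2,000,000,000,000 / 1,099,511,627,776 = 1.8 TiB

1.8 TiB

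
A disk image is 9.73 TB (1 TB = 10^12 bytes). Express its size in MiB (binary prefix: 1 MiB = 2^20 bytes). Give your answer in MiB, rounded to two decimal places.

9,279,251.10 MiB

9.73 TB = 9.73 × 10^12 bytes = 9,730,000,000,000 bytes
1 MiB = 1,048,576 bytes
9,730,000,000,000 / 1,048,576 = 9,279,251.10 MiB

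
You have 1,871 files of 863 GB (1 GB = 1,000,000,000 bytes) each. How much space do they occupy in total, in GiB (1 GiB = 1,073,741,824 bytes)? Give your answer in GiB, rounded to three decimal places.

1,503,781.416 GiB

Total = 1,871 × 863 GB = 1,614,673 GB
= 1,614,673 × 1,000,000,000 bytes = 1,614,673,000,000,000 bytes
1 GiB = 1,073,741,824 bytes
1,614,673,000,000,000 / 1,073,741,824 = 1,503,781.416 GiB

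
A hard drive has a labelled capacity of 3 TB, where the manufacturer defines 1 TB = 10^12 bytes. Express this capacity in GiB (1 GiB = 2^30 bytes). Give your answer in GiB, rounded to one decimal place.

3 TB = 3 × 10^12 bytes = 3,000,000,000,000 bytes
1 GiB = 2^30 bytes = 1,073,741,824 bytes
3,000,000,000,000 / 1,073,741,824 = 2,794.0 GiB

2,794.0 GiB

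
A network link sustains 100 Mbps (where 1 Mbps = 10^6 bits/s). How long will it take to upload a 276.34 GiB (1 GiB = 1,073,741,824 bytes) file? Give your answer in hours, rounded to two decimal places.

6.59 hours

276.34 GiB = 296,717,815,644.16 bytes = 2,373,742,525,153.28 bits
100 Mbps = 100,000,000 bits/s
time = 2,373,742,525,153.28 / 100,000,000 = 23,737.4253 s
23,737.4253 s / 3600 = 6.59 hours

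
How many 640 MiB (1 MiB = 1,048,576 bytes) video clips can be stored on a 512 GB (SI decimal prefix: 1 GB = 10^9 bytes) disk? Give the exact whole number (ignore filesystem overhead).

Capacity: 512 GB = 512,000,000,000 bytes
Per item: 640 MiB = 671,088,640 bytes
⌊512,000,000,000 / 671,088,640⌋ = 762

762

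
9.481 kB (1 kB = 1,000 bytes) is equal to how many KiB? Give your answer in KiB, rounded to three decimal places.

9.481 kB × 1,000 bytes/kB = 9,481 bytes
1 KiB = 1,024 bytes
9,481 / 1,024 = 9.259 KiB

9.259 KiB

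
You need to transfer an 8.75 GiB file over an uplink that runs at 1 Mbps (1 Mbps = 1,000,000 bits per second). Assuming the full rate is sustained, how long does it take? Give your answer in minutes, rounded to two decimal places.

8.75 GiB = 9,395,240,960 bytes = 75,161,927,680 bits
1 Mbps = 1,000,000 bits/s
time = 75,161,927,680 / 1,000,000 = 75,161.928 s
75,161.928 s / 60 = 1,252.70 minutes

1,252.70 minutes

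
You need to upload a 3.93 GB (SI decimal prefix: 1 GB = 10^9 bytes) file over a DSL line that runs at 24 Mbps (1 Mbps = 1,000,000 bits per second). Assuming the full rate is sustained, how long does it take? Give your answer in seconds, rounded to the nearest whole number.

1,310 seconds

3.93 GB = 3,930,000,000 bytes = 31,440,000,000 bits
24 Mbps = 24,000,000 bits/s
time = 31,440,000,000 / 24,000,000 = 1,310 s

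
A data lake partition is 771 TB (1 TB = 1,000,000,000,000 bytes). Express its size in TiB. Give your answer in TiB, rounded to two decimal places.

701.22 TiB

771 TB = 771 × 10^12 bytes = 771,000,000,000,000 bytes
1 TiB = 1,099,511,627,776 bytes
771,000,000,000,000 / 1,099,511,627,776 = 701.22 TiB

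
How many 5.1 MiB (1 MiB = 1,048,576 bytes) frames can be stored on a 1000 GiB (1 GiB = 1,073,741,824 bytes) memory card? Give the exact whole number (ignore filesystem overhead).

Capacity: 1000 GiB = 1,073,741,824,000 bytes
Per item: 5.1 MiB = 5,347,737.6 bytes
⌊1,073,741,824,000 / 5,347,737.6⌋ = 200,784

200,784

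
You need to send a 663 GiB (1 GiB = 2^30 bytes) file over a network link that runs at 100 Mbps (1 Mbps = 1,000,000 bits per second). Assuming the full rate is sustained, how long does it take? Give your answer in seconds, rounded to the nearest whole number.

663 GiB = 711,890,829,312 bytes = 5,695,126,634,496 bits
100 Mbps = 100,000,000 bits/s
time = 5,695,126,634,496 / 100,000,000 = 56,951 s

56,951 seconds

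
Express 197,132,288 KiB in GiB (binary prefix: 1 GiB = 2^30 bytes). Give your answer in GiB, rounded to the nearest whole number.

188 GiB

197,132,288 KiB × 1,024 bytes/KiB = 201,863,462,912 bytes
1 GiB = 1,073,741,824 bytes
201,863,462,912 / 1,073,741,824 = 188 GiB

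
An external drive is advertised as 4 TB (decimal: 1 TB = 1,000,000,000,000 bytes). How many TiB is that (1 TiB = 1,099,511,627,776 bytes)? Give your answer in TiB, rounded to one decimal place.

3.6 TiB

4 TB × 1,000,000,000,000 bytes/TB = 4,000,000,000,000 bytes
1 TiB = 1,099,511,627,776 bytes
4,000,000,000,000 / 1,099,511,627,776 = 3.6 TiB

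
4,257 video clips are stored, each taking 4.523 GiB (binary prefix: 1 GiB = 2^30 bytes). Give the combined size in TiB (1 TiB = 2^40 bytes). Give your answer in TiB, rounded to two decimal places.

Total = 4,257 × 4.523 GiB = 19254.411 GiB
= 19254.411 × 1,073,741,824 bytes = 20,674,266,387,185.664 bytes
1 TiB = 1,099,511,627,776 bytes
20,674,266,387,185.664 / 1,099,511,627,776 = 18.80 TiB

18.80 TiB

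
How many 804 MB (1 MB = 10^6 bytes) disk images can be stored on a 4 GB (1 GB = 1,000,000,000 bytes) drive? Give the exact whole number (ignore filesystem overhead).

Capacity: 4 GB = 4,000,000,000 bytes
Per item: 804 MB = 804,000,000 bytes
⌊4,000,000,000 / 804,000,000⌋ = 4

4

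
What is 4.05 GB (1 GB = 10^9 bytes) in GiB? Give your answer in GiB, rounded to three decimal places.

4.05 GB = 4.05 × 10^9 bytes = 4,050,000,000 bytes
1 GiB = 1,073,741,824 bytes
4,050,000,000 / 1,073,741,824 = 3.772 GiB

3.772 GiB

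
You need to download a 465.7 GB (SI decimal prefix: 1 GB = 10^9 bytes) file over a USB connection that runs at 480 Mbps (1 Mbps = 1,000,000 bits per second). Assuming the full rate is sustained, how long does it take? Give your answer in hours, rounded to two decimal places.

2.16 hours

465.7 GB = 465,700,000,000 bytes = 3,725,600,000,000 bits
480 Mbps = 480,000,000 bits/s
time = 3,725,600,000,000 / 480,000,000 = 7,761.6667 s
7,761.6667 s / 3600 = 2.16 hours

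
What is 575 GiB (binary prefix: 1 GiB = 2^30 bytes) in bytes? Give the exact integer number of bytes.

617,401,548,800 bytes

575 × 1,073,741,824 = 617,401,548,800 bytes  (1 GiB = 2^30 bytes)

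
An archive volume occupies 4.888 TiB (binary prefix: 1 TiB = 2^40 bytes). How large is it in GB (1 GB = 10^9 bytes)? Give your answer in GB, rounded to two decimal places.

4.888 TiB = 4.888 × 2^40 bytes = 5,374,412,836,569.088 bytes
1 GB = 1,000,000,000 bytes
5,374,412,836,569.088 / 1,000,000,000 = 5,374.41 GB

5,374.41 GB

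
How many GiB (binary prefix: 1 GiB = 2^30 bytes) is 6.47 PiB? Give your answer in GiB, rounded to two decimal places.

6,784,286.72 GiB

6.47 PiB = 6.47 × 2^50 bytes = 7,284,572,397,271,777.28 bytes
1 GiB = 1,073,741,824 bytes
7,284,572,397,271,777.28 / 1,073,741,824 = 6,784,286.72 GiB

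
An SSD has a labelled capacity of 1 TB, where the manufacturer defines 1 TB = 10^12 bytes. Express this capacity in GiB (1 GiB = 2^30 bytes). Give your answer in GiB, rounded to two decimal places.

1 TB = 1 × 10^12 bytes = 1,000,000,000,000 bytes
1 GiB = 1,073,741,824 bytes
1,000,000,000,000 / 1,073,741,824 = 931.32 GiB

931.32 GiB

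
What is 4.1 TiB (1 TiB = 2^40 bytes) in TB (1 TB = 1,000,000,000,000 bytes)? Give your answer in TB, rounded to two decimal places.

4.1 TiB = 4.1 × 2^40 bytes = 4,507,997,673,881.6 bytes
1 TB = 1,000,000,000,000 bytes
4,507,997,673,881.6 / 1,000,000,000,000 = 4.51 TB

4.51 TB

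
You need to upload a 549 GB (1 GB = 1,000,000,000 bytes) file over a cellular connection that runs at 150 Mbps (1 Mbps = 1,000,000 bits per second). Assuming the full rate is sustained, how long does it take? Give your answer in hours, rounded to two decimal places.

549 GB = 549,000,000,000 bytes = 4,392,000,000,000 bits
150 Mbps = 150,000,000 bits/s
time = 4,392,000,000,000 / 150,000,000 = 29,280.0000 s
29,280.0000 s / 3600 = 8.13 hours

8.13 hours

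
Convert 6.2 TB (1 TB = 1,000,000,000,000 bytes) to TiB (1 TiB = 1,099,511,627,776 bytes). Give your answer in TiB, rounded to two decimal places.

6.2 TB × 1,000,000,000,000 bytes/TB = 6,200,000,000,000 bytes
1 TiB = 2^40 bytes = 1,099,511,627,776 bytes
6,200,000,000,000 / 1,099,511,627,776 = 5.64 TiB

5.64 TiB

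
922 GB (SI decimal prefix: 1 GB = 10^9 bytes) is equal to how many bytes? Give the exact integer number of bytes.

922 × 1,000,000,000 = 922,000,000,000 bytes  (1 GB = 10^9 bytes)

922,000,000,000 bytes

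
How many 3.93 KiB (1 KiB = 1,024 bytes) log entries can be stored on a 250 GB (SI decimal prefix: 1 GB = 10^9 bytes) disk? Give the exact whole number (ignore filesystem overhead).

62,122,296

Capacity: 250 GB = 250,000,000,000 bytes
Per item: 3.93 KiB = 4,024.32 bytes
⌊250,000,000,000 / 4,024.32⌋ = 62,122,296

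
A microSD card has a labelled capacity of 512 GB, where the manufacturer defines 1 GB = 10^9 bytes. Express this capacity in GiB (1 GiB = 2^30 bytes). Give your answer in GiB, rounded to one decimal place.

476.8 GiB

512 GB = 512 × 10^9 bytes = 512,000,000,000 bytes
1 GiB = 1,073,741,824 bytes
512,000,000,000 / 1,073,741,824 = 476.8 GiB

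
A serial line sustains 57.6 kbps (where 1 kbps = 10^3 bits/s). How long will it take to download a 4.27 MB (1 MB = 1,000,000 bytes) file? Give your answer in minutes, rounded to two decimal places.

4.27 MB = 4,270,000 bytes = 34,160,000 bits
57.6 kbps = 57,600 bits/s
time = 34,160,000 / 57,600 = 593.056 s
593.056 s / 60 = 9.88 minutes

9.88 minutes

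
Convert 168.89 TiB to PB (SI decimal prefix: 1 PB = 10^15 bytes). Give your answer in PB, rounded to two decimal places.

0.19 PB

168.89 TiB × 1,099,511,627,776 bytes/TiB = 185,696,518,815,088.64 bytes
1 PB = 10^15 bytes = 1,000,000,000,000,000 bytes
185,696,518,815,088.64 / 1,000,000,000,000,000 = 0.19 PB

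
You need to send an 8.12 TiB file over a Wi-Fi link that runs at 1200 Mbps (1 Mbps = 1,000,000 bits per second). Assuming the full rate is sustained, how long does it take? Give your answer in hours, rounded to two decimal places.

8.12 TiB = 8,928,034,417,541.12 bytes = 71,424,275,340,328.96 bits
1200 Mbps = 1,200,000,000 bits/s
time = 71,424,275,340,328.96 / 1,200,000,000 = 59,520.2295 s
59,520.2295 s / 3600 = 16.53 hours

16.53 hours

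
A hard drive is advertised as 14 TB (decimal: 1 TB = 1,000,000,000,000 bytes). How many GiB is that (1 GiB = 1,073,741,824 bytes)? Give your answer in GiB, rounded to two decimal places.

13,038.52 GiB

14 TB = 14 × 10^12 bytes = 14,000,000,000,000 bytes
1 GiB = 1,073,741,824 bytes
14,000,000,000,000 / 1,073,741,824 = 13,038.52 GiB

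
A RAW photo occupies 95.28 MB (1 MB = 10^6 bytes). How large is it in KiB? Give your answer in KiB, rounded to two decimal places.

95.28 MB = 95.28 × 10^6 bytes = 95,280,000 bytes
1 KiB = 2^10 bytes = 1,024 bytes
95,280,000 / 1,024 = 93,046.88 KiB

93,046.88 KiB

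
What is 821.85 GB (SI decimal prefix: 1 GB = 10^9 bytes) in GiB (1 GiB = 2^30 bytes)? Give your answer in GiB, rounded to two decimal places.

821.85 GB = 821.85 × 10^9 bytes = 821,850,000,000 bytes
1 GiB = 2^30 bytes = 1,073,741,824 bytes
821,850,000,000 / 1,073,741,824 = 765.41 GiB

765.41 GiB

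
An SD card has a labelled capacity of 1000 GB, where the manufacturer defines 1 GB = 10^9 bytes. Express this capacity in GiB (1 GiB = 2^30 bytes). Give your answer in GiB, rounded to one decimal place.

931.3 GiB

1000 GB × 1,000,000,000 bytes/GB = 1,000,000,000,000 bytes
1 GiB = 1,073,741,824 bytes
1,000,000,000,000 / 1,073,741,824 = 931.3 GiB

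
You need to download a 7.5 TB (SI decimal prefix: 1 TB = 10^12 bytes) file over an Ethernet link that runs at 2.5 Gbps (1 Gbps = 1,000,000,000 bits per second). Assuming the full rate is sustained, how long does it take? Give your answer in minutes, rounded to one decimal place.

7.5 TB = 7,500,000,000,000 bytes = 60,000,000,000,000 bits
2.5 Gbps = 2,500,000,000 bits/s
time = 60,000,000,000,000 / 2,500,000,000 = 24,000.00 s
24,000.00 s / 60 = 400.0 minutes

400.0 minutes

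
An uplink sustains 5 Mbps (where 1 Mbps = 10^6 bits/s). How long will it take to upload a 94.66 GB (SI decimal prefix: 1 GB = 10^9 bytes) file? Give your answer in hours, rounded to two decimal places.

94.66 GB = 94,660,000,000 bytes = 757,280,000,000 bits
5 Mbps = 5,000,000 bits/s
time = 757,280,000,000 / 5,000,000 = 151,456.0000 s
151,456.0000 s / 3600 = 42.07 hours

42.07 hours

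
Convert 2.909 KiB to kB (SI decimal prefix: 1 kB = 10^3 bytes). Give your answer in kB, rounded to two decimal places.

2.909 KiB = 2.909 × 2^10 bytes = 2,978.816 bytes
1 kB = 1,000 bytes
2,978.816 / 1,000 = 2.98 kB

2.98 kB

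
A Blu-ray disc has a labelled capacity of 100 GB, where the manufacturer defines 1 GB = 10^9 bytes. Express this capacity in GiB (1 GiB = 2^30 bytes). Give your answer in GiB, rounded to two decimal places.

100 GB = 100 × 10^9 bytes = 100,000,000,000 bytes
1 GiB = 1,073,741,824 bytes
100,000,000,000 / 1,073,741,824 = 93.13 GiB

93.13 GiB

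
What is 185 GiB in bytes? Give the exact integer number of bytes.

185 × 1,073,741,824 = 198,642,237,440 bytes  (1 GiB = 2^30 bytes)

198,642,237,440 bytes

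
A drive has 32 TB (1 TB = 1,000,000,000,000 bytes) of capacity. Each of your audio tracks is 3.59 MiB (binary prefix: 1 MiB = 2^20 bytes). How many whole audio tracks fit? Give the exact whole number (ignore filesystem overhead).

Capacity: 32 TB = 32,000,000,000,000 bytes
Per item: 3.59 MiB = 3,764,387.84 bytes
⌊32,000,000,000,000 / 3,764,387.84⌋ = 8,500,718

8,500,718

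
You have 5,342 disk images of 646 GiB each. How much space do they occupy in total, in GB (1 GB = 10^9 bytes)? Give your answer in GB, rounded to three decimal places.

3,705,410.020 GB

Total = 5,342 × 646 GiB = 3,450,932 GiB
= 3,450,932 × 1,073,741,824 bytes = 3,705,410,020,179,968 bytes
1 GB = 1,000,000,000 bytes
3,705,410,020,179,968 / 1,000,000,000 = 3,705,410.020 GB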